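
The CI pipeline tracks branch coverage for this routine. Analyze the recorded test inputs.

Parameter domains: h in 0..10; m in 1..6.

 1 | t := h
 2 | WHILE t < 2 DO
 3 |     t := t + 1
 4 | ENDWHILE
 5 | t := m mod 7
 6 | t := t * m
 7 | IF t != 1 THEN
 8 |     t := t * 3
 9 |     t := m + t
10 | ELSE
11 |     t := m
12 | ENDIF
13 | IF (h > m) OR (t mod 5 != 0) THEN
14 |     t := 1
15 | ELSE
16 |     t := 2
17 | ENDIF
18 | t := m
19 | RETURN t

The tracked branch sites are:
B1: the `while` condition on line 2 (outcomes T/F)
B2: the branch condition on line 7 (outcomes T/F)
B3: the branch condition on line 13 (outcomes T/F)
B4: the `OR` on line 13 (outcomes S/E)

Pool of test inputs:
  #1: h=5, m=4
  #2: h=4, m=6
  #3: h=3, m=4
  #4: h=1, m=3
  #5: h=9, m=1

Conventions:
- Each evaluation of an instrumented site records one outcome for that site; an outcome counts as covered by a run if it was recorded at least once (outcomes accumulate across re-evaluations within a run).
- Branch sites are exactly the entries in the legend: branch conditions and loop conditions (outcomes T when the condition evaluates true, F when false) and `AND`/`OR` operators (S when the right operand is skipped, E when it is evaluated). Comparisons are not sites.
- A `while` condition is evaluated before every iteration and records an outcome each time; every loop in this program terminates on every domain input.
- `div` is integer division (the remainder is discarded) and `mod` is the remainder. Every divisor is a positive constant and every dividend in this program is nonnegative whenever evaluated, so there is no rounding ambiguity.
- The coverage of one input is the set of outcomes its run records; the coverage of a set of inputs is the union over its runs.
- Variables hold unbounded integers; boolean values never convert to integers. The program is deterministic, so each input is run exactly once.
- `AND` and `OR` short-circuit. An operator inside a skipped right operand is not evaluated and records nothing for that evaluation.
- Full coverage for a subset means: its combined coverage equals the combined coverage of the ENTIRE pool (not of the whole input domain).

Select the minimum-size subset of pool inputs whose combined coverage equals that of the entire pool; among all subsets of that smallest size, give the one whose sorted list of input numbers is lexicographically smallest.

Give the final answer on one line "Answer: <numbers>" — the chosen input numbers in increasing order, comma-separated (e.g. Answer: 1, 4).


input #1, h=5, m=4: outcomes B1=F, B2=T, B3=T, B4=S
input #2, h=4, m=6: outcomes B1=F, B2=T, B3=T, B4=E
input #3, h=3, m=4: outcomes B1=F, B2=T, B3=T, B4=E
input #4, h=1, m=3: outcomes B1=T, B1=F, B2=T, B3=F, B4=E
input #5, h=9, m=1: outcomes B1=F, B2=F, B3=T, B4=S
union over all inputs: B1=T, B1=F, B2=T, B2=F, B3=T, B3=F, B4=S, B4=E (8 outcomes)
size 1 is not enough: best union over all size-1 subsets is 5/8
at size 2, {4, 5} reaches all 8 outcomes; every lexicographically earlier size-2 subset fails
Answer: 4, 5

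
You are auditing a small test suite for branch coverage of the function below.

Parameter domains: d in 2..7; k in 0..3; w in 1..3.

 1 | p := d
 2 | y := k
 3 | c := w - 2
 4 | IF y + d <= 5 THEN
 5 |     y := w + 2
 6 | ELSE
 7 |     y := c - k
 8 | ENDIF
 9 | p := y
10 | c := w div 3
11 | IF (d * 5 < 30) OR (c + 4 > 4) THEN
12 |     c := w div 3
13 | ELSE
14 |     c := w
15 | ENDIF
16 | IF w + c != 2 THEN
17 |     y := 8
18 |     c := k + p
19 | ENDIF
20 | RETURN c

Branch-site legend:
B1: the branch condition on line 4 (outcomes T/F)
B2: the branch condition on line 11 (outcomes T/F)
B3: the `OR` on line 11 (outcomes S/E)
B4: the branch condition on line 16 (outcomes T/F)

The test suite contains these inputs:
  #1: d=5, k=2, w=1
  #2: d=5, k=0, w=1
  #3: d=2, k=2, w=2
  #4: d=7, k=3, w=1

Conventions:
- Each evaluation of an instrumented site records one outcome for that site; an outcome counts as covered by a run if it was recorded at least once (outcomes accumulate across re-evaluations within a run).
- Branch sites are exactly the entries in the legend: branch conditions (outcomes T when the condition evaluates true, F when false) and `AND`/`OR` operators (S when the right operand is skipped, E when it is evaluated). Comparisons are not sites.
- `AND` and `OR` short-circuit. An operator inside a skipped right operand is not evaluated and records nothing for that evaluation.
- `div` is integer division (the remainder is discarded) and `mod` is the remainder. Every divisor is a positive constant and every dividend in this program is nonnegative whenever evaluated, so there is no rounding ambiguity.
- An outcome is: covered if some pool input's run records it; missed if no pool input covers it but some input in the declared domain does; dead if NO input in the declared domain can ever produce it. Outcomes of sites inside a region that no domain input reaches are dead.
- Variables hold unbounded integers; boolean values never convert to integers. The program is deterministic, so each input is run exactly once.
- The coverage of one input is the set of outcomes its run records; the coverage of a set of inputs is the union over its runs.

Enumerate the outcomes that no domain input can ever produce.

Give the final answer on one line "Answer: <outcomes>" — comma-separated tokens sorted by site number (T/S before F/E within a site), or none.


sweeping the full domain (72 inputs) for each outcome:
  reachable outcomes have witnesses, e.g. B1=T (e.g. d=2, k=0, w=1), B1=F (e.g. d=3, k=3, w=1), B2=T (e.g. d=2, k=0, w=1), B2=F (e.g. d=6, k=0, w=1)
Answer: none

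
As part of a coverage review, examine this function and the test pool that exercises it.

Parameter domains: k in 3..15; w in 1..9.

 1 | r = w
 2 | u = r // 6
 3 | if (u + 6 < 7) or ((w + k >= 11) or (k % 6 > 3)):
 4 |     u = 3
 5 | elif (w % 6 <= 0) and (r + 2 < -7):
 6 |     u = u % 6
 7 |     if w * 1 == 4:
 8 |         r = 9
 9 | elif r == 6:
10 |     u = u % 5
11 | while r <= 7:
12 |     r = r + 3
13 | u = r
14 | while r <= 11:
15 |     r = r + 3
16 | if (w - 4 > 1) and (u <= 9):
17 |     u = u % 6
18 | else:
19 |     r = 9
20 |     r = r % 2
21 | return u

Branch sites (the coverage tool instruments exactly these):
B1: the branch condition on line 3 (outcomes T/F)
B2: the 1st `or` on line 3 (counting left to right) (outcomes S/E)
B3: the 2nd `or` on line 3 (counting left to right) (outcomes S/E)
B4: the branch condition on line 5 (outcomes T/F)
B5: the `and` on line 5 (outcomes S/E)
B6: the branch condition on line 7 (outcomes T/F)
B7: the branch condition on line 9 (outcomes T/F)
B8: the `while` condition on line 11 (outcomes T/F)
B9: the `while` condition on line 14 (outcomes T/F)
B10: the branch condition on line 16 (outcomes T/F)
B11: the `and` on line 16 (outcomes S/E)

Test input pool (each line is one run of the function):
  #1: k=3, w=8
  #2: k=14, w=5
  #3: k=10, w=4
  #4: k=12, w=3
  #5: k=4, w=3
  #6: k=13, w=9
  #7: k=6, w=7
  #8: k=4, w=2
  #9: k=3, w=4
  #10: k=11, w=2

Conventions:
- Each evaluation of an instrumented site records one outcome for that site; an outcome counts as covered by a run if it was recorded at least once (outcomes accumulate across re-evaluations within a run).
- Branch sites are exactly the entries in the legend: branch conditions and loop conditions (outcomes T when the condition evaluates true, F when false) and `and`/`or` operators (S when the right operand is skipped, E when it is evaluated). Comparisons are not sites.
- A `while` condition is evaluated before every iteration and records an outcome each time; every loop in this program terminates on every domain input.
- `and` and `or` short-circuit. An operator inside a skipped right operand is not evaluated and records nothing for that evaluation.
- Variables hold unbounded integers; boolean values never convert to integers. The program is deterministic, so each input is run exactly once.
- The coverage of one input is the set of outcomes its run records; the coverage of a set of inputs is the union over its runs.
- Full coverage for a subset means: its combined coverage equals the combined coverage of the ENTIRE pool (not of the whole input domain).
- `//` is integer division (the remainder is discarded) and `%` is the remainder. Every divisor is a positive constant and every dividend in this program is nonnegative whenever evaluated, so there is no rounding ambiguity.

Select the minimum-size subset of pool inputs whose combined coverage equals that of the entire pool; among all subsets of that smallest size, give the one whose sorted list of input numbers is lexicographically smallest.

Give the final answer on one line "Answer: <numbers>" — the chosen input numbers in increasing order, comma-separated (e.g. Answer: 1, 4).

input #1, k=3, w=8: events B2->E, B3->S, B1->T, B8->F, B9->T, B9->T, B9->F, B11->E, B10->T; outcomes B1=T, B2=E, B3=S, B8=F, B9=T, B9=F, B10=T, B11=E
input #2, k=14, w=5: events B2->S, B1->T, B8->T, B8->F, B9->T, B9->T, B9->F, B11->S, B10->F; outcomes B1=T, B2=S, B8=T, B8=F, B9=T, B9=F, B10=F, B11=S
input #3, k=10, w=4: events B2->S, B1->T, B8->T, B8->T, B8->F, B9->T, B9->F, B11->S, B10->F; outcomes B1=T, B2=S, B8=T, B8=F, B9=T, B9=F, B10=F, B11=S
input #4, k=12, w=3: events B2->S, B1->T, B8->T, B8->T, B8->F, B9->T, B9->F, B11->S, B10->F; outcomes B1=T, B2=S, B8=T, B8=F, B9=T, B9=F, B10=F, B11=S
input #5, k=4, w=3: events B2->S, B1->T, B8->T, B8->T, B8->F, B9->T, B9->F, B11->S, B10->F; outcomes B1=T, B2=S, B8=T, B8=F, B9=T, B9=F, B10=F, B11=S
input #6, k=13, w=9: events B2->E, B3->S, B1->T, B8->F, B9->T, B9->F, B11->E, B10->T; outcomes B1=T, B2=E, B3=S, B8=F, B9=T, B9=F, B10=T, B11=E
input #7, k=6, w=7: events B2->E, B3->S, B1->T, B8->T, B8->F, B9->T, B9->F, B11->E, B10->F; outcomes B1=T, B2=E, B3=S, B8=T, B8=F, B9=T, B9=F, B10=F, B11=E
input #8, k=4, w=2: events B2->S, B1->T, B8->T, B8->T, B8->F, B9->T, B9->T, B9->F, B11->S, B10->F; outcomes B1=T, B2=S, B8=T, B8=F, B9=T, B9=F, B10=F, B11=S
input #9, k=3, w=4: events B2->S, B1->T, B8->T, B8->T, B8->F, B9->T, B9->F, B11->S, B10->F; outcomes B1=T, B2=S, B8=T, B8=F, B9=T, B9=F, B10=F, B11=S
input #10, k=11, w=2: events B2->S, B1->T, B8->T, B8->T, B8->F, B9->T, B9->T, B9->F, B11->S, B10->F; outcomes B1=T, B2=S, B8=T, B8=F, B9=T, B9=F, B10=F, B11=S
the full pool covers 12 outcomes: B1=T, B2=S, B2=E, B3=S, B8=T, B8=F, B9=T, B9=F, B10=T, B10=F, B11=S, B11=E
no size-1 subset reaches all 12 outcomes (best union: 9/12)
inputs {1, 2} (size 2) cover everything; no size-2 subset with a lexicographically smaller index list covers all 12

Answer: 1, 2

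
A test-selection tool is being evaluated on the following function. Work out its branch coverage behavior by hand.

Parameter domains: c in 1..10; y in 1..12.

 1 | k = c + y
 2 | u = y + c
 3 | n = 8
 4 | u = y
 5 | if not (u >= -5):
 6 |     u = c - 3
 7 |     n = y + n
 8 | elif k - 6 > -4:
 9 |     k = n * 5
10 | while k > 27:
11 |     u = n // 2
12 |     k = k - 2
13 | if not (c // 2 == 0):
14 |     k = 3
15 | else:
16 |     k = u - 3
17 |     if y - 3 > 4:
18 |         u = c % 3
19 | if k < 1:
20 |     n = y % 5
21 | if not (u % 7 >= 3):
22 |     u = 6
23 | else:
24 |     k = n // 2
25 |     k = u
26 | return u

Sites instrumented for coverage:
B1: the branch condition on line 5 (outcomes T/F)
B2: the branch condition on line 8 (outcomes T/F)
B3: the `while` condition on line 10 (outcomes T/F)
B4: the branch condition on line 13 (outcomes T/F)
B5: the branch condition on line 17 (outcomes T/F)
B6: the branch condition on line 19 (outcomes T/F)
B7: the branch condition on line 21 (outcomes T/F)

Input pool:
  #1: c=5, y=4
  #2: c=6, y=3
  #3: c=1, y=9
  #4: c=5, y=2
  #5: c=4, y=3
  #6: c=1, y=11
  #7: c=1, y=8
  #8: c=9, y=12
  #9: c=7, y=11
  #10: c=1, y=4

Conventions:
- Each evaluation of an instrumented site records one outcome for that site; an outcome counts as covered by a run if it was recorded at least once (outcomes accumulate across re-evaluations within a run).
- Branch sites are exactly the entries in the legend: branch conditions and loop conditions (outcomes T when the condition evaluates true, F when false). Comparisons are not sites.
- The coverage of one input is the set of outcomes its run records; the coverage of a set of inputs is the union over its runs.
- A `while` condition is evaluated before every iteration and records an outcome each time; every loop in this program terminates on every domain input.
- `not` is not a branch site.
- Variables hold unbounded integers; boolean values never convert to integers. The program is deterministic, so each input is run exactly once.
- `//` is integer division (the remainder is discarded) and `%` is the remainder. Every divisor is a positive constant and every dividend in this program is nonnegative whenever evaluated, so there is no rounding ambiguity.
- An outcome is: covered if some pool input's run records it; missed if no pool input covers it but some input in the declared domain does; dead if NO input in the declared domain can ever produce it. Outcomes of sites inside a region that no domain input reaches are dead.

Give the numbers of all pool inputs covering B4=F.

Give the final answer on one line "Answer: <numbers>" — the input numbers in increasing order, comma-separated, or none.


input #1 (c=5, y=4): never hits B4=F
input #2 (c=6, y=3): never hits B4=F
input #3 (c=1, y=9): hits B4=F
input #4 (c=5, y=2): never hits B4=F
input #5 (c=4, y=3): never hits B4=F
input #6 (c=1, y=11): hits B4=F
input #7 (c=1, y=8): hits B4=F
input #8 (c=9, y=12): never hits B4=F
input #9 (c=7, y=11): never hits B4=F
input #10 (c=1, y=4): hits B4=F
Answer: 3, 6, 7, 10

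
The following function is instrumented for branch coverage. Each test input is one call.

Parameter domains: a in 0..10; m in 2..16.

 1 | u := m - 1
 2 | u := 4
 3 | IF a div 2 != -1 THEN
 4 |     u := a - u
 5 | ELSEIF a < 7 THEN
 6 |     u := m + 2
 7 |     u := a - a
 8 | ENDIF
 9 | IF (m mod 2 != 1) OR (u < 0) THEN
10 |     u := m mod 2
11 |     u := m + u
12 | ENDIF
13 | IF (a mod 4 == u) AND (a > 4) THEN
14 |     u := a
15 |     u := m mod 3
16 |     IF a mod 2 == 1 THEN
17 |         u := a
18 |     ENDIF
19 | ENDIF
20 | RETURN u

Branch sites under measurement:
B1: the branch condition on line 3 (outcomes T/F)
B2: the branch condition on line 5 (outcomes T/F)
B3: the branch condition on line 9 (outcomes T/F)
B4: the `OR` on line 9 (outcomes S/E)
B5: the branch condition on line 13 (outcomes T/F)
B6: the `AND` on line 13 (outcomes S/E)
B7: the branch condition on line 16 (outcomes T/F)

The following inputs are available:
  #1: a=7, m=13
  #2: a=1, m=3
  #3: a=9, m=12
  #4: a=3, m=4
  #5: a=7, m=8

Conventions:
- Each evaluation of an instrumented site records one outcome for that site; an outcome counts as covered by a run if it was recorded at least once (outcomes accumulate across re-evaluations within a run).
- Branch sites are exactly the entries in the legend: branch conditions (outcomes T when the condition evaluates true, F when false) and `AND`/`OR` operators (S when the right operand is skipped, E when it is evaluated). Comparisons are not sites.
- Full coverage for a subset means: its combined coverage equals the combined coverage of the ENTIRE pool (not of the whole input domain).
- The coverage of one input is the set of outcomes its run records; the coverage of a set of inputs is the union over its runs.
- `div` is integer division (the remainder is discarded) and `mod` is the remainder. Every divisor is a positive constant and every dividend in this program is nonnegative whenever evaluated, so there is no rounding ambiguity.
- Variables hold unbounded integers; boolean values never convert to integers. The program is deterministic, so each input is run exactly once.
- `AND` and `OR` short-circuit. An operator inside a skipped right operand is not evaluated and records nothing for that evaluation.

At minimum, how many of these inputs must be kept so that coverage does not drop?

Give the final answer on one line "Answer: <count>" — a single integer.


input #1 (a=7, m=13): events B1->T, B4->E, B3->F, B6->E, B5->T, B7->T; covers B1=T, B3=F, B4=E, B5=T, B6=E, B7=T
input #2 (a=1, m=3): events B1->T, B4->E, B3->T, B6->S, B5->F; covers B1=T, B3=T, B4=E, B5=F, B6=S
input #3 (a=9, m=12): events B1->T, B4->S, B3->T, B6->S, B5->F; covers B1=T, B3=T, B4=S, B5=F, B6=S
input #4 (a=3, m=4): events B1->T, B4->S, B3->T, B6->S, B5->F; covers B1=T, B3=T, B4=S, B5=F, B6=S
input #5 (a=7, m=8): events B1->T, B4->S, B3->T, B6->S, B5->F; covers B1=T, B3=T, B4=S, B5=F, B6=S
pool-wide coverage (10 outcomes): B1=T, B3=T, B3=F, B4=S, B4=E, B5=T, B5=F, B6=S, B6=E, B7=T
no size-1 subset reaches all 10 outcomes (best union: 6/10)
the canonical winner is {1, 3}: size 2, full 10-outcome coverage, earliest index list among size-2 covers
Answer: 2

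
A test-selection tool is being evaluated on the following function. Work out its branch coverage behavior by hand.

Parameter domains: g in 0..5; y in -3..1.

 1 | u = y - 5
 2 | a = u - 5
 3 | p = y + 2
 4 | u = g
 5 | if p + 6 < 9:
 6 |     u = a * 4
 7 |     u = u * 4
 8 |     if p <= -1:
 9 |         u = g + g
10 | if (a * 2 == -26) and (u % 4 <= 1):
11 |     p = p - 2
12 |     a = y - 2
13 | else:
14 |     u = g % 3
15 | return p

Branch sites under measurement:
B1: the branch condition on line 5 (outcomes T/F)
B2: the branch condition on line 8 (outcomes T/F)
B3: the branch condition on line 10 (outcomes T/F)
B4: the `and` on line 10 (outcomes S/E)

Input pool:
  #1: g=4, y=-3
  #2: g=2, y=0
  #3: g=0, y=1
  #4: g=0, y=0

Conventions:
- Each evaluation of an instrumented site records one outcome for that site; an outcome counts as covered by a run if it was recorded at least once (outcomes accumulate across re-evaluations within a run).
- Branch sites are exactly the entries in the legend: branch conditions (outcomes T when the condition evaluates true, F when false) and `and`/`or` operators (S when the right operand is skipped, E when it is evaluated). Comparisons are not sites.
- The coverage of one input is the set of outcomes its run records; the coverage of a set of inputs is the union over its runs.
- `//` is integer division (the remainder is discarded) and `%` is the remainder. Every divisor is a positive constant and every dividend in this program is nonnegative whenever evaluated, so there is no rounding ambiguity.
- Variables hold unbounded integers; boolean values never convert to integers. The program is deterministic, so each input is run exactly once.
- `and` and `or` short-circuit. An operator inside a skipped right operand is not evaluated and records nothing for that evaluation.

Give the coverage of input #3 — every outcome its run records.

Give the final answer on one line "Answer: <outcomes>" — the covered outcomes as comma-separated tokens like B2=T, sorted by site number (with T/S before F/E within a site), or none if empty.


Tracing the run of input #3 (g=0, y=1):
  B1->F, B4->S, B3->F
distinct outcomes covered: B1=F, B3=F, B4=S
Answer: B1=F, B3=F, B4=S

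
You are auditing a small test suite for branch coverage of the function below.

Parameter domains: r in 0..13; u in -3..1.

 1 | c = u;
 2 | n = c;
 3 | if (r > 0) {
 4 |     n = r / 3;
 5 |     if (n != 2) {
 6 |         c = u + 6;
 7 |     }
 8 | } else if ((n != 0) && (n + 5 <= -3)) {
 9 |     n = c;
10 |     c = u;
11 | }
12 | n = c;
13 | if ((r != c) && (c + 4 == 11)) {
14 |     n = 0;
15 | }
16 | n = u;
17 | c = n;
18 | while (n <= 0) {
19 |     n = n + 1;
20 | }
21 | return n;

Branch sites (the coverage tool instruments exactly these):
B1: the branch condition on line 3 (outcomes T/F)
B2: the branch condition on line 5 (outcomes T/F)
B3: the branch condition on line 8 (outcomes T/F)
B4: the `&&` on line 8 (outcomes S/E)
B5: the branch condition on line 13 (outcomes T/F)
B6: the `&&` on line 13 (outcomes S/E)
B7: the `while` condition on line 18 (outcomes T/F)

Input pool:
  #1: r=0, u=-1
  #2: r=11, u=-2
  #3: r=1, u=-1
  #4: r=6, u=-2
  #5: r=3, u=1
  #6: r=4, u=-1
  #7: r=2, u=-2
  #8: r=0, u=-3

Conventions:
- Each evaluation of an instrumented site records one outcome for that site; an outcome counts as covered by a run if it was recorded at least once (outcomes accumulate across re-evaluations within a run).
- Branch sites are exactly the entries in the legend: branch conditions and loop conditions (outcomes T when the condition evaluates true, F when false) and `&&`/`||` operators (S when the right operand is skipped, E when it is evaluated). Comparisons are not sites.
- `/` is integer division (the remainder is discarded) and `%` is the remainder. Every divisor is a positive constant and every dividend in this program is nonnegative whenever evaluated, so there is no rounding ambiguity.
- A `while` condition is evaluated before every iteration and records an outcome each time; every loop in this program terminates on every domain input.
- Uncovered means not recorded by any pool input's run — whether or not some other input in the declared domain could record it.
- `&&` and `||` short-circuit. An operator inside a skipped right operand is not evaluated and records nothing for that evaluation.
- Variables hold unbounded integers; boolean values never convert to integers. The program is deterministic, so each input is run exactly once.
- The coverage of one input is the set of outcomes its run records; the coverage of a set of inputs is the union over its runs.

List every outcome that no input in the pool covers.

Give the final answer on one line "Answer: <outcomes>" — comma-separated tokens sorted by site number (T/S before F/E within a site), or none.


input #1 (r=0, u=-1): events B1->F, B4->E, B3->F, B6->E, B5->F, B7->T, B7->T, B7->F; covers B1=F, B3=F, B4=E, B5=F, B6=E, B7=T, B7=F
input #2 (r=11, u=-2): events B1->T, B2->T, B6->E, B5->F, B7->T, B7->T, B7->T, B7->F; covers B1=T, B2=T, B5=F, B6=E, B7=T, B7=F
input #3 (r=1, u=-1): events B1->T, B2->T, B6->E, B5->F, B7->T, B7->T, B7->F; covers B1=T, B2=T, B5=F, B6=E, B7=T, B7=F
input #4 (r=6, u=-2): events B1->T, B2->F, B6->E, B5->F, B7->T, B7->T, B7->T, B7->F; covers B1=T, B2=F, B5=F, B6=E, B7=T, B7=F
input #5 (r=3, u=1): events B1->T, B2->T, B6->E, B5->T, B7->F; covers B1=T, B2=T, B5=T, B6=E, B7=F
input #6 (r=4, u=-1): events B1->T, B2->T, B6->E, B5->F, B7->T, B7->T, B7->F; covers B1=T, B2=T, B5=F, B6=E, B7=T, B7=F
input #7 (r=2, u=-2): events B1->T, B2->T, B6->E, B5->F, B7->T, B7->T, B7->T, B7->F; covers B1=T, B2=T, B5=F, B6=E, B7=T, B7=F
input #8 (r=0, u=-3): events B1->F, B4->E, B3->F, B6->E, B5->F, B7->T, B7->T, B7->T, B7->T, B7->F; covers B1=F, B3=F, B4=E, B5=F, B6=E, B7=T, B7=F
union over the pool: B1=T, B1=F, B2=T, B2=F, B3=F, B4=E, B5=T, B5=F, B6=E, B7=T, B7=F
uncovered (3 of 14): B3=T, B4=S, B6=S
Answer: B3=T, B4=S, B6=S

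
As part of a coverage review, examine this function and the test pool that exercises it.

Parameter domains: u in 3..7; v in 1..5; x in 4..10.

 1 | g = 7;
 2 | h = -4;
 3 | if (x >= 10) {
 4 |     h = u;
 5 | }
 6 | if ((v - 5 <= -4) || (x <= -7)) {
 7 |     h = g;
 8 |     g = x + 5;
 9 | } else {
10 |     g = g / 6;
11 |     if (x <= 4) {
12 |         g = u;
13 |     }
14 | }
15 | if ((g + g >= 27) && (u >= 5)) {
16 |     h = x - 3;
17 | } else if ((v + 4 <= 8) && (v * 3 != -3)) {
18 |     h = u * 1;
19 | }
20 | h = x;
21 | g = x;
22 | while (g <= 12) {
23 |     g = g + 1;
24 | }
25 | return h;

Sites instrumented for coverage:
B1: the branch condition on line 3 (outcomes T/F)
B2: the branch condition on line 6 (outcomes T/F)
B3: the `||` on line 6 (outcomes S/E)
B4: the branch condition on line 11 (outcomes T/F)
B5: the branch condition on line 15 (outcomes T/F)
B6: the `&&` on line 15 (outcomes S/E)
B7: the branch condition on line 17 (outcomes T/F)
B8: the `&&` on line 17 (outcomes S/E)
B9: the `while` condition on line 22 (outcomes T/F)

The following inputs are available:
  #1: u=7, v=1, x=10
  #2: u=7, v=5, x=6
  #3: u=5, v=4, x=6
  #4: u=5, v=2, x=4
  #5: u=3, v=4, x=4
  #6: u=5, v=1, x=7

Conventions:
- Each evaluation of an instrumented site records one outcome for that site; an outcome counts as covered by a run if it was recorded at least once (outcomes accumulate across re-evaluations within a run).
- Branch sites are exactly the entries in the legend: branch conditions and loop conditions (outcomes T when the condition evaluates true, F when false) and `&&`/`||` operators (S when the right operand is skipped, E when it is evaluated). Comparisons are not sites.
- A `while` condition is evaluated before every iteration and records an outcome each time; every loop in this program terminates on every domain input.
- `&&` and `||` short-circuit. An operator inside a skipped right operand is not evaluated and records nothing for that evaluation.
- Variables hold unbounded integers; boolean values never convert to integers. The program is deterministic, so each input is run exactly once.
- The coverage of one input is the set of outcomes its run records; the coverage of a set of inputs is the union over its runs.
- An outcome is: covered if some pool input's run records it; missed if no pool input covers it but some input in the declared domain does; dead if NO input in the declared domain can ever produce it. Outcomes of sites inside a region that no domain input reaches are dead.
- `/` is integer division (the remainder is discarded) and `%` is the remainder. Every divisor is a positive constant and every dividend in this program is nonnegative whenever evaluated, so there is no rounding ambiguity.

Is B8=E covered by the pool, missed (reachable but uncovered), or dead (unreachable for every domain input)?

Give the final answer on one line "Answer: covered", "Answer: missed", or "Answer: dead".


B8=E is recorded by pool input(s) 3, 4, 5, 6 -> covered
Answer: covered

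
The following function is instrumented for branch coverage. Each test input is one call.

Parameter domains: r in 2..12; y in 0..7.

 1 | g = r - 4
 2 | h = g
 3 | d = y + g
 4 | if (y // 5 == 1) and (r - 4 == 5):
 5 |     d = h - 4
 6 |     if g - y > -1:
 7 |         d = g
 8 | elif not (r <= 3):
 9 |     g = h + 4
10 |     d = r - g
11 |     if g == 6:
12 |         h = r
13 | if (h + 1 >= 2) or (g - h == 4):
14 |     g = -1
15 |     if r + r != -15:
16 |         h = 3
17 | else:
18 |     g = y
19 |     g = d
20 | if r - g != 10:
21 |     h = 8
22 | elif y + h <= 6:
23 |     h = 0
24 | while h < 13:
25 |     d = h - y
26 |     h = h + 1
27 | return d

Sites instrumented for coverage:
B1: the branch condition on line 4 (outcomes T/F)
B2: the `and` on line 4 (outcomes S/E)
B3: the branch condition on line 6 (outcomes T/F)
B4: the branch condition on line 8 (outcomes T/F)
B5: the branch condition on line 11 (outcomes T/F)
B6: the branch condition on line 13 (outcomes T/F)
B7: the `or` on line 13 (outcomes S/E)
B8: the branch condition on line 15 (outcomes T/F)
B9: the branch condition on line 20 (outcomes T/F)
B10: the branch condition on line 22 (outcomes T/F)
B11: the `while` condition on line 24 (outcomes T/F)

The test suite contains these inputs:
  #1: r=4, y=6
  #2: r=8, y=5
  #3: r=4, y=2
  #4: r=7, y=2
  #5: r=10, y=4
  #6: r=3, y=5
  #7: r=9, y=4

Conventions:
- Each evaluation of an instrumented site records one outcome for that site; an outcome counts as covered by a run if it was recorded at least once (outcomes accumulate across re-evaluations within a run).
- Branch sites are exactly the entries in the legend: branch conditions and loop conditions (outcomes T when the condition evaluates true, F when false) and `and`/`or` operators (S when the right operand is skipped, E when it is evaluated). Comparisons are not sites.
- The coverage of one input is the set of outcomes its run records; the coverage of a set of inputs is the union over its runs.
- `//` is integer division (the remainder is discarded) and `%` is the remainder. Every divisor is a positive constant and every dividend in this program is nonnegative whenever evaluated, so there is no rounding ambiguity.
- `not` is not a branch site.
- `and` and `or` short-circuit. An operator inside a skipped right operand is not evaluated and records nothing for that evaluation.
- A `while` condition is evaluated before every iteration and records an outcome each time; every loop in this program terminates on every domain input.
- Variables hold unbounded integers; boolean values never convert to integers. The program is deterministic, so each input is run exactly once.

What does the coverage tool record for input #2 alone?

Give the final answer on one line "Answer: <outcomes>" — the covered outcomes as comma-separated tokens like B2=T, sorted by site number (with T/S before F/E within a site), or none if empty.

Simulating input #2 (r=8, y=5) step by step:
  B2->E, B1->F, B4->T, B5->F, B7->S, B6->T, B8->T, B9->T, B11->T, B11->T
  B11->T, B11->T, B11->T, B11->F
as a set, this run covers: B1=F, B2=E, B4=T, B5=F, B6=T, B7=S, B8=T, B9=T, B11=T, B11=F

Answer: B1=F, B2=E, B4=T, B5=F, B6=T, B7=S, B8=T, B9=T, B11=T, B11=F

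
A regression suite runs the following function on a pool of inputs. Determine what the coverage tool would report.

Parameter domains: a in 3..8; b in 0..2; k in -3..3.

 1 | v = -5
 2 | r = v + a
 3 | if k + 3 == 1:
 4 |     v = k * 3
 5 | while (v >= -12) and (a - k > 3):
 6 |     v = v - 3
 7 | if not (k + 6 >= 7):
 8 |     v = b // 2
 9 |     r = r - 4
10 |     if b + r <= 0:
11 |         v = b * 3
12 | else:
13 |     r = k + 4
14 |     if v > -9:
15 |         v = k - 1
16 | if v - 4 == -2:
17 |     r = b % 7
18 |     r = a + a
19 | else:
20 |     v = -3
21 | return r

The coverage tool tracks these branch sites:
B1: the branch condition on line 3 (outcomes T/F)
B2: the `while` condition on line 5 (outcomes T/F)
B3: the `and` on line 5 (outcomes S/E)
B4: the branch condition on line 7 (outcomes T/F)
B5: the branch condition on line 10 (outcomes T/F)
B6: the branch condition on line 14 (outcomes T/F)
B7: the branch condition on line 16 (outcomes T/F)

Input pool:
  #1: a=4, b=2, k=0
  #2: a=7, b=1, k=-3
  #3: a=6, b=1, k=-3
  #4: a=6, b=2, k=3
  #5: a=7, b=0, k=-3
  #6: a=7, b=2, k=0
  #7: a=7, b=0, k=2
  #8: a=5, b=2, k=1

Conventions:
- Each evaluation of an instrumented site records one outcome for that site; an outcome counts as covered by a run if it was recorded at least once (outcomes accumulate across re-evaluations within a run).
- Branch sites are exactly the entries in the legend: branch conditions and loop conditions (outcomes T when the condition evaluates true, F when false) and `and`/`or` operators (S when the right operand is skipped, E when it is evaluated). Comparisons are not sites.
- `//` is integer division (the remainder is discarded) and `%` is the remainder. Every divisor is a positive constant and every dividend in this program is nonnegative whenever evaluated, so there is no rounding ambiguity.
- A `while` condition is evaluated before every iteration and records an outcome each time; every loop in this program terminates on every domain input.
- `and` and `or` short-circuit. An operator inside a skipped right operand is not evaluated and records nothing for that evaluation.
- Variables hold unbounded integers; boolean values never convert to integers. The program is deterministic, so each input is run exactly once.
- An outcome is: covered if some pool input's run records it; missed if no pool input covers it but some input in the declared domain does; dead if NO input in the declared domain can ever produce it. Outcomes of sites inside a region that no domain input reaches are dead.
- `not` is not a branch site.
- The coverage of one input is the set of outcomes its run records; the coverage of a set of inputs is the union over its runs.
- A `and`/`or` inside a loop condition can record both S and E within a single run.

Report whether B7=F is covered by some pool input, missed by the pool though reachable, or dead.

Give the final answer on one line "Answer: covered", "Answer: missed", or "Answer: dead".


B7=F is recorded by pool input(s) 1, 2, 3, 5, 6, 7, 8 -> covered
Answer: covered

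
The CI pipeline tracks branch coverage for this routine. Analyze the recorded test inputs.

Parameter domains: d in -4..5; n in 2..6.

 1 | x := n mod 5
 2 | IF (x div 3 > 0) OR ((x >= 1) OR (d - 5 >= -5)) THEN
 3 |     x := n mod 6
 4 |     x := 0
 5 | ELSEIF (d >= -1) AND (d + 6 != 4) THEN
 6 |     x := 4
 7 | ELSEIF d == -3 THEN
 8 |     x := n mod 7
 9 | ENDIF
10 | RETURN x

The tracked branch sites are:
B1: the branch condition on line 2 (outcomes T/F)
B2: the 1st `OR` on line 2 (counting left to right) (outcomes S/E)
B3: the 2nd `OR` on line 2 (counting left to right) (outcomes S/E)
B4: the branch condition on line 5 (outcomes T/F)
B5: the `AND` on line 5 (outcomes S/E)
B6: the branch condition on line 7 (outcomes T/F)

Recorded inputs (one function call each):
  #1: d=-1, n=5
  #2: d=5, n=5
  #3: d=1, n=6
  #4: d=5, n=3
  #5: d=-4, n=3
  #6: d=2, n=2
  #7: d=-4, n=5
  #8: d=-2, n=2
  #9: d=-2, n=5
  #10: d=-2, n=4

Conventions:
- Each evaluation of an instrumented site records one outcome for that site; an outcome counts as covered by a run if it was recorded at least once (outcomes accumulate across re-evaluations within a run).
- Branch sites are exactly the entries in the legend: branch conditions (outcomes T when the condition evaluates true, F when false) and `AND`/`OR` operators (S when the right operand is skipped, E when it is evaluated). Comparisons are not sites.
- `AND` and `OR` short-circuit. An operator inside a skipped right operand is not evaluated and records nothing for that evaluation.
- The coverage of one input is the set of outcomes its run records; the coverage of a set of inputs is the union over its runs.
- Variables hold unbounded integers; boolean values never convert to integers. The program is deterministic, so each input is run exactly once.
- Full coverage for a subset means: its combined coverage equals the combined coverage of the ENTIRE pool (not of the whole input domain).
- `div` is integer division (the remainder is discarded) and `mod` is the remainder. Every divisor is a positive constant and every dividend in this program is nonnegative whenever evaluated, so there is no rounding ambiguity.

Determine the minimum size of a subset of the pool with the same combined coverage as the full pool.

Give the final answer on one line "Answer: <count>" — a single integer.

run #1 (d=-1, n=5) runs B2->E, B3->E, B1->F, B5->E, B4->T; records B1=F, B2=E, B3=E, B4=T, B5=E
run #2 (d=5, n=5) runs B2->E, B3->E, B1->T; records B1=T, B2=E, B3=E
run #3 (d=1, n=6) runs B2->E, B3->S, B1->T; records B1=T, B2=E, B3=S
run #4 (d=5, n=3) runs B2->S, B1->T; records B1=T, B2=S
run #5 (d=-4, n=3) runs B2->S, B1->T; records B1=T, B2=S
run #6 (d=2, n=2) runs B2->E, B3->S, B1->T; records B1=T, B2=E, B3=S
run #7 (d=-4, n=5) runs B2->E, B3->E, B1->F, B5->S, B4->F, B6->F; records B1=F, B2=E, B3=E, B4=F, B5=S, B6=F
run #8 (d=-2, n=2) runs B2->E, B3->S, B1->T; records B1=T, B2=E, B3=S
run #9 (d=-2, n=5) runs B2->E, B3->E, B1->F, B5->S, B4->F, B6->F; records B1=F, B2=E, B3=E, B4=F, B5=S, B6=F
run #10 (d=-2, n=4) runs B2->S, B1->T; records B1=T, B2=S
together the pool reaches 11 outcomes: B1=T, B1=F, B2=S, B2=E, B3=S, B3=E, B4=T, B4=F, B5=S, B5=E, B6=F
no size-1 subset reaches all 11 outcomes (best union: 6/11)
no size-2 subset reaches all 11 outcomes (best union: 8/11)
no size-3 subset reaches all 11 outcomes (best union: 10/11)
at size 4, {1, 3, 4, 7} reaches all 11 outcomes; every lexicographically earlier size-4 subset fails

Answer: 4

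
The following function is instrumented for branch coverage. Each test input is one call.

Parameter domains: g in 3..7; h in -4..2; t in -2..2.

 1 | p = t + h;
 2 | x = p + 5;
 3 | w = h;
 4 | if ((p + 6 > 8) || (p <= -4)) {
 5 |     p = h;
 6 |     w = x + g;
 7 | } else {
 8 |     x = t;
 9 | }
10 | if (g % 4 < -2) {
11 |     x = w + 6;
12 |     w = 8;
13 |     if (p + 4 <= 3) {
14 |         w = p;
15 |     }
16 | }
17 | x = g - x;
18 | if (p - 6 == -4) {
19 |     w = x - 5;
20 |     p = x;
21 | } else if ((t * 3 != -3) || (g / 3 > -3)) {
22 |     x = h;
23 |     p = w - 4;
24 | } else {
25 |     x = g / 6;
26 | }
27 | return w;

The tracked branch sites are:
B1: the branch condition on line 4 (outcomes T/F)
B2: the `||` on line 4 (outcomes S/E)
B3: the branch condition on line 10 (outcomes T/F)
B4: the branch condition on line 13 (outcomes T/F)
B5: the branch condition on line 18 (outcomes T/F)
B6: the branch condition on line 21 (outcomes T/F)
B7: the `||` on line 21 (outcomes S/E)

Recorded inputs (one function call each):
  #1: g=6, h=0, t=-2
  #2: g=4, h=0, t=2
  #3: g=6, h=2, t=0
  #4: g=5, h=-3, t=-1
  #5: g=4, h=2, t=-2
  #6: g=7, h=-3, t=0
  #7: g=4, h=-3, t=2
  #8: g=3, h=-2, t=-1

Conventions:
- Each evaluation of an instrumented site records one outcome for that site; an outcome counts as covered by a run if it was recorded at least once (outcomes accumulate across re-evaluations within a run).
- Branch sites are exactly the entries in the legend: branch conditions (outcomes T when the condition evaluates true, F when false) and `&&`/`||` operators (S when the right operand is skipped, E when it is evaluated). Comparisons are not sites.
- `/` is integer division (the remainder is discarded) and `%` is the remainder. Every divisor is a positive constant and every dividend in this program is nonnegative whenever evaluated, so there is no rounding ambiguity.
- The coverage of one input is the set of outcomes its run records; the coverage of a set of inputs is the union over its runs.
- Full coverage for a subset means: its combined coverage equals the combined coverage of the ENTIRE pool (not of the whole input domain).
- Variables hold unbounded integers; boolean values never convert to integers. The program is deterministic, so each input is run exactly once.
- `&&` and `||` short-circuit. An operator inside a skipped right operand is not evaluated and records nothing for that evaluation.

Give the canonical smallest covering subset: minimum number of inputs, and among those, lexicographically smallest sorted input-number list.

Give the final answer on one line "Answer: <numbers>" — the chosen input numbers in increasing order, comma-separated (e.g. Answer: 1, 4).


input #1 (g=6, h=0, t=-2): events B2->E, B1->F, B3->F, B5->F, B7->S, B6->T; covers B1=F, B2=E, B3=F, B5=F, B6=T, B7=S
input #2 (g=4, h=0, t=2): events B2->E, B1->F, B3->F, B5->T; covers B1=F, B2=E, B3=F, B5=T
input #3 (g=6, h=2, t=0): events B2->E, B1->F, B3->F, B5->T; covers B1=F, B2=E, B3=F, B5=T
input #4 (g=5, h=-3, t=-1): events B2->E, B1->T, B3->F, B5->F, B7->E, B6->T; covers B1=T, B2=E, B3=F, B5=F, B6=T, B7=E
input #5 (g=4, h=2, t=-2): events B2->E, B1->F, B3->F, B5->F, B7->S, B6->T; covers B1=F, B2=E, B3=F, B5=F, B6=T, B7=S
input #6 (g=7, h=-3, t=0): events B2->E, B1->F, B3->F, B5->F, B7->S, B6->T; covers B1=F, B2=E, B3=F, B5=F, B6=T, B7=S
input #7 (g=4, h=-3, t=2): events B2->E, B1->F, B3->F, B5->F, B7->S, B6->T; covers B1=F, B2=E, B3=F, B5=F, B6=T, B7=S
input #8 (g=3, h=-2, t=-1): events B2->E, B1->F, B3->F, B5->F, B7->E, B6->T; covers B1=F, B2=E, B3=F, B5=F, B6=T, B7=E
together the pool reaches 9 outcomes: B1=T, B1=F, B2=E, B3=F, B5=T, B5=F, B6=T, B7=S, B7=E
checked all size-1 subsets: none covers 9 outcomes (max 6/9)
checked all size-2 subsets: none covers 9 outcomes (max 8/9)
at size 3, {1, 2, 4} reaches all 9 outcomes; every lexicographically earlier size-3 subset fails
Answer: 1, 2, 4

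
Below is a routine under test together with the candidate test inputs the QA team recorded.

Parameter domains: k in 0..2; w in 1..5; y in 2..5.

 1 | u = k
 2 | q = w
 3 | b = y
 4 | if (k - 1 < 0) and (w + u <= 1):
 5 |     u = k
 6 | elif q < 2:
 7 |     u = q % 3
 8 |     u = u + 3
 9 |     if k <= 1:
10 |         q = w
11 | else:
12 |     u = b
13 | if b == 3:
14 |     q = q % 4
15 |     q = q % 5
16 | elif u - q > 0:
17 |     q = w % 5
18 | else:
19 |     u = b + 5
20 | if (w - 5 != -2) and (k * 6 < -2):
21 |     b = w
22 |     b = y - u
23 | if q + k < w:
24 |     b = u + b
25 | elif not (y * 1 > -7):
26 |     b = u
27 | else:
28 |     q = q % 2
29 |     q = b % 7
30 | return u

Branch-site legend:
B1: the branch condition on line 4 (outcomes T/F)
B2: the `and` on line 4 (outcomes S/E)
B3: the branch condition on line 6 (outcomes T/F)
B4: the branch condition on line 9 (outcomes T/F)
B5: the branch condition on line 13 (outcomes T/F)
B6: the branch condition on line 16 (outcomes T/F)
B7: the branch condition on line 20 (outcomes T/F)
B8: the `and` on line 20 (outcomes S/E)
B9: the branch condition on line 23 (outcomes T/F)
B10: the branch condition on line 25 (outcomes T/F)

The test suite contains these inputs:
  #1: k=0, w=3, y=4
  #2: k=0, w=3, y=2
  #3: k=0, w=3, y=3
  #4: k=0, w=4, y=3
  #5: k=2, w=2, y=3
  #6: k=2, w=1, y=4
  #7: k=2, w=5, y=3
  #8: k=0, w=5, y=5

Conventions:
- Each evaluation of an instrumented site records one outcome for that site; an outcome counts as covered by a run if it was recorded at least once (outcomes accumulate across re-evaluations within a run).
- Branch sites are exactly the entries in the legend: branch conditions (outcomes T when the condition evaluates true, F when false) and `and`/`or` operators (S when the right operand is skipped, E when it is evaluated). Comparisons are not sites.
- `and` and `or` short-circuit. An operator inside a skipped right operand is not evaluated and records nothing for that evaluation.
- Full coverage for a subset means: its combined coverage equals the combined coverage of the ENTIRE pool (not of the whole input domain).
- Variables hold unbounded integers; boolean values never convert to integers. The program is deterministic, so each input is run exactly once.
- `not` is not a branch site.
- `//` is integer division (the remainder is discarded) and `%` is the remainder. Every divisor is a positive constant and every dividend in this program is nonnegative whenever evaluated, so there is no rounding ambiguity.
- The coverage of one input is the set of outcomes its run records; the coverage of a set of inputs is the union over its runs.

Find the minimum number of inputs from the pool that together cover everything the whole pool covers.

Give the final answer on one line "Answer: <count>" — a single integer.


input #1 (k=0, w=3, y=4): covers B1=F, B2=E, B3=F, B5=F, B6=T, B7=F, B8=S, B9=F, B10=F
input #2 (k=0, w=3, y=2): covers B1=F, B2=E, B3=F, B5=F, B6=F, B7=F, B8=S, B9=F, B10=F
input #3 (k=0, w=3, y=3): covers B1=F, B2=E, B3=F, B5=T, B7=F, B8=S, B9=F, B10=F
input #4 (k=0, w=4, y=3): covers B1=F, B2=E, B3=F, B5=T, B7=F, B8=E, B9=T
input #5 (k=2, w=2, y=3): covers B1=F, B2=S, B3=F, B5=T, B7=F, B8=E, B9=F, B10=F
input #6 (k=2, w=1, y=4): covers B1=F, B2=S, B3=T, B4=F, B5=F, B6=T, B7=F, B8=E, B9=F, B10=F
input #7 (k=2, w=5, y=3): covers B1=F, B2=S, B3=F, B5=T, B7=F, B8=E, B9=T
input #8 (k=0, w=5, y=5): covers B1=F, B2=E, B3=F, B5=F, B6=F, B7=F, B8=E, B9=F, B10=F
together the pool reaches 16 outcomes: B1=F, B2=S, B2=E, B3=T, B3=F, B4=F, B5=T, B5=F, B6=T, B6=F, B7=F, B8=S, B8=E, B9=T, B9=F, B10=F
no size-1 subset reaches all 16 outcomes (best union: 10/16)
no size-2 subset reaches all 16 outcomes (best union: 14/16)
at size 3, {2, 4, 6} reaches all 16 outcomes; every lexicographically earlier size-3 subset fails
Answer: 3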